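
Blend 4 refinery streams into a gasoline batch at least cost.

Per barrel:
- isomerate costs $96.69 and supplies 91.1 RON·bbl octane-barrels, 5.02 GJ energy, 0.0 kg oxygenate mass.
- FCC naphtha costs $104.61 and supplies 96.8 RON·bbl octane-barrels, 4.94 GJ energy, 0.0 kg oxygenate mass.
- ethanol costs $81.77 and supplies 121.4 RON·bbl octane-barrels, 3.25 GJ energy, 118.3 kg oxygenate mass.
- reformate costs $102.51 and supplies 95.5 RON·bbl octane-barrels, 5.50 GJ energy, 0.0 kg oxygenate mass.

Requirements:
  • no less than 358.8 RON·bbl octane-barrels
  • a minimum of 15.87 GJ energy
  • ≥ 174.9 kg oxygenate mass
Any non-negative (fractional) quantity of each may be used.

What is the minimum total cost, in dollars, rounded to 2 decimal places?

$327.12

Let x1 = barrels of isomerate, x2 = barrels of FCC naphtha, x3 = barrels of ethanol, x4 = barrels of reformate.
min 96.69x1 + 104.61x2 + 81.77x3 + 102.51x4 subject to:
  91.1x1 + 96.8x2 + 121.4x3 + 95.5x4 ≥ 358.8   (octane-barrels)
  5.02x1 + 4.94x2 + 3.25x3 + 5.5x4 ≥ 15.87   (energy)
  118.3x3 ≥ 174.9   (oxygenate mass)
  x1, x2, x3, x4 ≥ 0.
The cheapest feasible vertex uses only ethanol, reformate; isomerate, FCC naphtha are not used. There the energy and oxygenate mass constraints are tight.
Optimal quantities: ethanol = 1.4784 barrels, reformate = 2.0118 barrels.
Cost = 81.77·1.4784 + 102.51·2.0118 = 327.1184.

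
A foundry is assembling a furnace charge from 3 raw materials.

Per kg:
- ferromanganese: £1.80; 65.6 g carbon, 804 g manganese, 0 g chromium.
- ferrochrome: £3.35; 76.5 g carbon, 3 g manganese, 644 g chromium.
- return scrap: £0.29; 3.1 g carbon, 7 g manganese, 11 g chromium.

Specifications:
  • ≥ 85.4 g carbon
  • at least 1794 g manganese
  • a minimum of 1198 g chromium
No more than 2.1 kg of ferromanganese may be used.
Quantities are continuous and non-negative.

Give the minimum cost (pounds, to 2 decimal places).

This is a linear program. Let x1 = kg of ferromanganese, x2 = kg of ferrochrome, x3 = kg of return scrap.
min 1.8x1 + 3.35x2 + 0.29x3 s.t.:
  65.6x1 + 76.5x2 + 3.1x3 ≥ 85.4   (carbon)
  804x1 + 3x2 + 7x3 ≥ 1794   (manganese)
  644x2 + 11x3 ≥ 1198   (chromium)
  x1 ≤ 2.1
  x1, x2, x3 ≥ 0.
All 3 inputs are positive at the optimum. The manganese, chromium, the ferromanganese cap requirements are met with equality.
Solving gives x1 = 2.1, x2 = 1.614, x3 = 14.39.
Total cost: 1.8·2.1 + 3.35·1.614 + 0.29·14.39 = 13.3600.

£13.36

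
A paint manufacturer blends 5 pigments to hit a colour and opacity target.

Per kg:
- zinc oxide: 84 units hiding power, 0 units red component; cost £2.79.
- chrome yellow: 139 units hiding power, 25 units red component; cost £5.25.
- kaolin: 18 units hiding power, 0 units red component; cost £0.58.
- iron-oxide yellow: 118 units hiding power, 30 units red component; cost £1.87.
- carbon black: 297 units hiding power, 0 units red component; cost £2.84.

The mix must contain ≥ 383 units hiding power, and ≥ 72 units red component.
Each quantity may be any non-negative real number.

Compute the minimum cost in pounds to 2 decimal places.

This is a linear program. Let x1 = kg of zinc oxide, x2 = kg of chrome yellow, x3 = kg of kaolin, x4 = kg of iron-oxide yellow, x5 = kg of carbon black.
Minimise 2.79x1 + 5.25x2 + 0.58x3 + 1.87x4 + 2.84x5 with:
  84x1 + 139x2 + 18x3 + 118x4 + 297x5 ≥ 383   (hiding power)
  25x2 + 30x4 ≥ 72   (red component)
  x1, x2, x3, x4, x5 ≥ 0.
The optimal basis is {iron-oxide yellow, carbon black}; zinc oxide, chrome yellow, kaolin drop out. The hiding power and red component requirements are met with equality.
Solving gives x4 = 2.4, x5 = 0.336.
Cost = 1.87·2.4 + 2.84·0.336 = 5.4422.

£5.44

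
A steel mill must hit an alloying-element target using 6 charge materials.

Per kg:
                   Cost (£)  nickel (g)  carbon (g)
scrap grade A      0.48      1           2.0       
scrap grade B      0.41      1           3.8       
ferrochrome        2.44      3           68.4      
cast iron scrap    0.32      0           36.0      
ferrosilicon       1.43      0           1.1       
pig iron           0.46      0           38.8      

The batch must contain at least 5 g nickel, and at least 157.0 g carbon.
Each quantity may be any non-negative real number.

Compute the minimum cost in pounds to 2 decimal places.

£3.28

Treat it as an LP. Let x1 = kg of scrap grade A, x2 = kg of scrap grade B, x3 = kg of ferrochrome, x4 = kg of cast iron scrap, x5 = kg of ferrosilicon, x6 = kg of pig iron.
Minimize 0.48x1 + 0.41x2 + 2.44x3 + 0.32x4 + 1.43x5 + 0.46x6 s.t.:
  1x1 + 1x2 + 3x3 ≥ 5   (nickel)
  2x1 + 3.8x2 + 68.4x3 + 36x4 + 1.1x5 + 38.8x6 ≥ 157   (carbon)
  x1, x2, x3, x4, x5, x6 ≥ 0.
At the optimum only scrap grade B, cast iron scrap are positive (scrap grade A, ferrochrome, ferrosilicon, pig iron = 0). Binding constraints: nickel and carbon.
Solving gives x2 = 5, x4 = 3.833.
Hence cost = 0.41·5 + 0.32·3.833 = £3.2766.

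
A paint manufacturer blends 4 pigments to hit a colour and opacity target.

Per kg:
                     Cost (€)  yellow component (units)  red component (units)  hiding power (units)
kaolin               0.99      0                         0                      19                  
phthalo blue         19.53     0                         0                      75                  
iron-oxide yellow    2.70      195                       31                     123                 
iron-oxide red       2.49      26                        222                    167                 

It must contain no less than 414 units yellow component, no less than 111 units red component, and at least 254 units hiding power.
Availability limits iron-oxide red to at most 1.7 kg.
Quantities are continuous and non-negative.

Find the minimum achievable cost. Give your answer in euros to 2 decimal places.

Let x1 = kg of kaolin, x2 = kg of phthalo blue, x3 = kg of iron-oxide yellow, x4 = kg of iron-oxide red.
Minimise 0.99x1 + 19.53x2 + 2.7x3 + 2.49x4 s.t.:
  195x3 + 26x4 ≥ 414   (yellow component)
  31x3 + 222x4 ≥ 111   (red component)
  19x1 + 75x2 + 123x3 + 167x4 ≥ 254   (hiding power)
  x4 ≤ 1.7
  x1, x2, x3, x4 ≥ 0.
The cheapest feasible vertex uses only iron-oxide yellow, iron-oxide red; kaolin, phthalo blue are not used. There the yellow component and red component constraints are tight.
Optimal quantities: iron-oxide yellow = 2.095 kg, iron-oxide red = 0.2074 kg.
Hence cost = 2.7·2.095 + 2.49·0.2074 = €6.1729.

€6.17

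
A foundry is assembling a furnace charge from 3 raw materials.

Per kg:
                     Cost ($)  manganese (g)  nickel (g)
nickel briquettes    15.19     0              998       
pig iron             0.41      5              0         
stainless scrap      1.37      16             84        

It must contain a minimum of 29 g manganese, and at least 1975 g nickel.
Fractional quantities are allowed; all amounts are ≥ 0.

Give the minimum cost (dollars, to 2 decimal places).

$30.23

Treat it as an LP. Let x1 = kg of nickel briquettes, x2 = kg of pig iron, x3 = kg of stainless scrap.
Minimize 15.19x1 + 0.41x2 + 1.37x3 subject to:
  5x2 + 16x3 ≥ 29   (manganese)
  998x1 + 84x3 ≥ 1975   (nickel)
  x1, x2, x3 ≥ 0.
The optimal basis is {nickel briquettes, stainless scrap}; pig iron drops out. Binding constraints: manganese and nickel.
Solving gives x1 = 1.8264, x3 = 1.8125.
Hence cost = 15.19·1.8264 + 1.37·1.8125 = $30.2261.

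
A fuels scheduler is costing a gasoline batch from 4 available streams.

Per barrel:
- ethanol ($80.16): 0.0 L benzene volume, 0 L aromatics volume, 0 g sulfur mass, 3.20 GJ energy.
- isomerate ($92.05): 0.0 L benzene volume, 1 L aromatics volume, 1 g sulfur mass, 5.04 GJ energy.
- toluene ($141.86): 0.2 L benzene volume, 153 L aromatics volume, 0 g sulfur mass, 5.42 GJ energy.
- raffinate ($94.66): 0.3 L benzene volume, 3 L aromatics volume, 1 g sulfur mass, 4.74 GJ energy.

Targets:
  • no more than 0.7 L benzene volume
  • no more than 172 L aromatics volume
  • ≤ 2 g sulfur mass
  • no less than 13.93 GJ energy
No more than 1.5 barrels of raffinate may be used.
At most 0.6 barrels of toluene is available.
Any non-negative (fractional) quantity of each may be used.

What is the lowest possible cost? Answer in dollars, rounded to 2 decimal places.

$280.54

Let x1 = barrels of ethanol, x2 = barrels of isomerate, x3 = barrels of toluene, x4 = barrels of raffinate.
Minimise 80.16x1 + 92.05x2 + 141.86x3 + 94.66x4 with:
  0.2x3 + 0.3x4 ≤ 0.7   (benzene volume)
  1x2 + 153x3 + 3x4 ≤ 172   (aromatics volume)
  1x2 + 1x4 ≤ 2   (sulfur mass)
  3.2x1 + 5.04x2 + 5.42x3 + 4.74x4 ≥ 13.93   (energy)
  x4 ≤ 1.5
  x3 ≤ 0.6
  x1, x2, x3, x4 ≥ 0.
At the optimum only ethanol, isomerate are positive (toluene, raffinate = 0). There the sulfur mass and energy constraints are tight.
Optimal quantities: ethanol = 1.2031 barrels, isomerate = 2 barrels.
Objective = 80.16·1.2031 + 92.05·2 = 280.5405.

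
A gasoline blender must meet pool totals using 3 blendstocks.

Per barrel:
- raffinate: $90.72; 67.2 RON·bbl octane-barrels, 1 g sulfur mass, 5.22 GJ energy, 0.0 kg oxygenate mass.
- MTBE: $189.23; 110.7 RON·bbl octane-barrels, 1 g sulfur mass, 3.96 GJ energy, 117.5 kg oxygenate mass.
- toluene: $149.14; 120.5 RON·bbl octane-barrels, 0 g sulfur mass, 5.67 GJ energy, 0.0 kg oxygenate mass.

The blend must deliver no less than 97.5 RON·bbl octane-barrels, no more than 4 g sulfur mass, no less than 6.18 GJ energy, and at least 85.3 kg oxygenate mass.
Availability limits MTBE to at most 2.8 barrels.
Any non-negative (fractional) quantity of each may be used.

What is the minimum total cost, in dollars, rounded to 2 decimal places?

Set it up as a linear program. Let x1 = barrels of raffinate, x2 = barrels of MTBE, x3 = barrels of toluene.
Minimise 90.72x1 + 189.23x2 + 149.14x3 s.t.:
  67.2x1 + 110.7x2 + 120.5x3 ≥ 97.5   (octane-barrels)
  1x1 + 1x2 ≤ 4   (sulfur mass)
  5.22x1 + 3.96x2 + 5.67x3 ≥ 6.18   (energy)
  117.5x2 ≥ 85.3   (oxygenate mass)
  x2 ≤ 2.8
  x1, x2, x3 ≥ 0.
At the optimum only raffinate, MTBE are positive (toluene = 0). Binding constraints: energy and oxygenate mass.
Solving gives x1 = 0.6332, x2 = 0.726.
Cost = 90.72·0.6332 + 189.23·0.726 = 194.8249.

$194.82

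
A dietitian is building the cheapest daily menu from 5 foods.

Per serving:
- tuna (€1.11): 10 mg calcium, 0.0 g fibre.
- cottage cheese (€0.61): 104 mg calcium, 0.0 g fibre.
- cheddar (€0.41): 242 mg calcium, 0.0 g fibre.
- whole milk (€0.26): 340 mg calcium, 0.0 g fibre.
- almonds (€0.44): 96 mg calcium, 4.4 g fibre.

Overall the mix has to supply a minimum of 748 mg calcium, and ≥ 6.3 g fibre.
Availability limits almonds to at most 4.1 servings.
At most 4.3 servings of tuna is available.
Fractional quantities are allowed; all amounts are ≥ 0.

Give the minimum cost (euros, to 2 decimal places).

Treat it as an LP. Let x1 = servings of tuna, x2 = servings of cottage cheese, x3 = servings of cheddar, x4 = servings of whole milk, x5 = servings of almonds.
Minimize 1.11x1 + 0.61x2 + 0.41x3 + 0.26x4 + 0.44x5 s.t.:
  10x1 + 104x2 + 242x3 + 340x4 + 96x5 ≥ 748   (calcium)
  4.4x5 ≥ 6.3   (fibre)
  x5 ≤ 4.1
  x1 ≤ 4.3
  x1, x2, x3, x4, x5 ≥ 0.
The cheapest feasible vertex uses only whole milk, almonds; tuna, cottage cheese, cheddar are not used. The calcium and fibre requirements are met with equality.
That vertex is x4 = 1.796, x5 = 1.432.
Hence cost = 0.26·1.796 + 0.44·1.432 = €1.0970.

€1.10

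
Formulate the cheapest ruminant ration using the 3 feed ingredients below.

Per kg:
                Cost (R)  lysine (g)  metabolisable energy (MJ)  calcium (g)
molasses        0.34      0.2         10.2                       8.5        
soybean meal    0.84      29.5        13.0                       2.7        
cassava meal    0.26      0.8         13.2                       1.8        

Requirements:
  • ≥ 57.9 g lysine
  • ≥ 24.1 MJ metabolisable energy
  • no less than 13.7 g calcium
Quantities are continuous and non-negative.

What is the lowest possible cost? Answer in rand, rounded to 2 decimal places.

R1.98

This is a linear program. Let x1 = kg of molasses, x2 = kg of soybean meal, x3 = kg of cassava meal.
Minimise 0.34x1 + 0.84x2 + 0.26x3 with:
  0.2x1 + 29.5x2 + 0.8x3 ≥ 57.9   (lysine)
  10.2x1 + 13x2 + 13.2x3 ≥ 24.1   (metabolisable energy)
  8.5x1 + 2.7x2 + 1.8x3 ≥ 13.7   (calcium)
  x1, x2, x3 ≥ 0.
The cheapest feasible vertex uses only molasses, soybean meal; cassava meal is not used. Binding constraints: lysine and calcium.
Optimal quantities: molasses = 0.9904 kg, soybean meal = 1.956 kg.
Hence cost = 0.34·0.9904 + 0.84·1.956 = R1.9798.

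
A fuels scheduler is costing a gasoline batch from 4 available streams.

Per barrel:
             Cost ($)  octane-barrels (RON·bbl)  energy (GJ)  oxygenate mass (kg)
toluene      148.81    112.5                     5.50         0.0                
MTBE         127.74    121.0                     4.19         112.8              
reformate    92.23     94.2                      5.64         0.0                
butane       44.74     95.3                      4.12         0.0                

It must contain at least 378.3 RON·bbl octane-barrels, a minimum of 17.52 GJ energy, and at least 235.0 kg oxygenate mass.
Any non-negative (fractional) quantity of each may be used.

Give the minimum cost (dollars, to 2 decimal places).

Treat it as an LP. Let x1 = barrels of toluene, x2 = barrels of MTBE, x3 = barrels of reformate, x4 = barrels of butane.
Minimise 148.81x1 + 127.74x2 + 92.23x3 + 44.74x4 with:
  112.5x1 + 121x2 + 94.2x3 + 95.3x4 ≥ 378.3   (octane-barrels)
  5.5x1 + 4.19x2 + 5.64x3 + 4.12x4 ≥ 17.52   (energy)
  112.8x2 ≥ 235   (oxygenate mass)
  x1, x2, x3, x4 ≥ 0.
At the optimum only MTBE, butane are positive (toluene, reformate = 0). The energy and oxygenate mass requirements are met with equality.
So MTBE = 2.08333 barrels, butane = 2.1337 barrels.
Hence cost = 127.74·2.08333 + 44.74·2.1337 = $361.5863.

$361.59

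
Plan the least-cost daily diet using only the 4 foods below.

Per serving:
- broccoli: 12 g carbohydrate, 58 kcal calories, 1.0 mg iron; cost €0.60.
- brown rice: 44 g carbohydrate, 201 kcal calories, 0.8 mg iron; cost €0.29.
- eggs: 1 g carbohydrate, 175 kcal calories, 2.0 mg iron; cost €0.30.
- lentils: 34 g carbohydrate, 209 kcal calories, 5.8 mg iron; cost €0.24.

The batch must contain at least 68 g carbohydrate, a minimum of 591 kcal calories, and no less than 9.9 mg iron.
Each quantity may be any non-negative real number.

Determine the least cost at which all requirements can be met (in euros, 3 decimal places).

Let x1 = servings of broccoli, x2 = servings of brown rice, x3 = servings of eggs, x4 = servings of lentils.
min 0.6x1 + 0.29x2 + 0.3x3 + 0.24x4 with:
  12x1 + 44x2 + 1x3 + 34x4 ≥ 68   (carbohydrate)
  58x1 + 201x2 + 175x3 + 209x4 ≥ 591   (calories)
  1x1 + 0.8x2 + 2x3 + 5.8x4 ≥ 9.9   (iron)
  x1, x2, x3, x4 ≥ 0.
At the optimum only lentils is positive (broccoli, brown rice, eggs = 0). The calories requirement is met with equality.
Optimal quantities: lentils = 2.828 servings.
Objective = 0.24·2.828 = 0.67872.

€0.679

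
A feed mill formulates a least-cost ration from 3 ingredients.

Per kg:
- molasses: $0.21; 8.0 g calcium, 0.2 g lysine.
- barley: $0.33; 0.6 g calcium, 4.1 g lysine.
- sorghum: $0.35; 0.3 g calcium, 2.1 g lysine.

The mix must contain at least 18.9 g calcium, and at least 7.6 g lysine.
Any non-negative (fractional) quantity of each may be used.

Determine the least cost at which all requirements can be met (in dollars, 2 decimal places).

Let x1 = kg of molasses, x2 = kg of barley, x3 = kg of sorghum.
Minimize 0.21x1 + 0.33x2 + 0.35x3 subject to:
  8x1 + 0.6x2 + 0.3x3 ≥ 18.9   (calcium)
  0.2x1 + 4.1x2 + 2.1x3 ≥ 7.6   (lysine)
  x1, x2, x3 ≥ 0.
At the optimum only molasses, barley are positive (sorghum = 0). There the calcium and lysine constraints are tight.
Optimal quantities: molasses = 2.232 kg, barley = 1.745 kg.
Objective = 0.21·2.232 + 0.33·1.745 = 1.0446.

$1.04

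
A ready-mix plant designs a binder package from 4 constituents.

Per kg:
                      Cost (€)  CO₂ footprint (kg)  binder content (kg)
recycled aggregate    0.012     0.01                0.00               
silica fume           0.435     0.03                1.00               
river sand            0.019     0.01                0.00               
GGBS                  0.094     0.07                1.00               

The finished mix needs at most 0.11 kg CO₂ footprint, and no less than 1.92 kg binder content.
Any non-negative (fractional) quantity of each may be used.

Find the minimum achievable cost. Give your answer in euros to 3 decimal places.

€0.388

Treat it as an LP. Let x1 = kg of recycled aggregate, x2 = kg of silica fume, x3 = kg of river sand, x4 = kg of GGBS.
Minimize 0.012x1 + 0.435x2 + 0.019x3 + 0.094x4 s.t.:
  0.01x1 + 0.03x2 + 0.01x3 + 0.07x4 ≤ 0.11   (CO₂ footprint)
  1x2 + 1x4 ≥ 1.92   (binder content)
  x1, x2, x3, x4 ≥ 0.
The cheapest feasible vertex uses only silica fume, GGBS; recycled aggregate, river sand are not used. The CO₂ footprint and binder content requirements are met with equality.
So silica fume = 0.61 kg, GGBS = 1.31 kg.
Cost = 0.435·0.61 + 0.094·1.31 = 0.38849.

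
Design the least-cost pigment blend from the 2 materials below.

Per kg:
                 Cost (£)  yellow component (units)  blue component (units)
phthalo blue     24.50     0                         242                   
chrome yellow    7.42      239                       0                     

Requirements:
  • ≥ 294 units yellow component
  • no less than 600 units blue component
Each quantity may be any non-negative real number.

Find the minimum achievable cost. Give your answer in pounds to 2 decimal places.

£69.87

Treat it as an LP. Let x1 = kg of phthalo blue, x2 = kg of chrome yellow.
Minimise 24.5x1 + 7.42x2 subject to:
  239x2 ≥ 294   (yellow component)
  242x1 ≥ 600   (blue component)
  x1, x2 ≥ 0.
Both inputs are positive at the optimum. The yellow component and blue component requirements are met with equality.
Solving gives x1 = 2.4793, x2 = 1.2301.
Total cost: 24.5·2.4793 + 7.42·1.2301 = 69.8702.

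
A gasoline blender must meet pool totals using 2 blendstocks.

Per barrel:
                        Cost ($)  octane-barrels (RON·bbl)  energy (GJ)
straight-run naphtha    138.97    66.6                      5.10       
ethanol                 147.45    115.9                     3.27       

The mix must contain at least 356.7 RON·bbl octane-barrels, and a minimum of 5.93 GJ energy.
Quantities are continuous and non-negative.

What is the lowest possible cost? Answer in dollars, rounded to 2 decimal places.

$453.80

Let x1 = barrels of straight-run naphtha, x2 = barrels of ethanol.
Minimize 138.97x1 + 147.45x2 with:
  66.6x1 + 115.9x2 ≥ 356.7   (octane-barrels)
  5.1x1 + 3.27x2 ≥ 5.93   (energy)
  x1, x2 ≥ 0.
The cheapest feasible vertex uses only ethanol; straight-run naphtha is not used. Binding constraint: octane-barrels.
So ethanol = 3.07765 barrels.
Hence cost = 147.45·3.07765 = $453.7995.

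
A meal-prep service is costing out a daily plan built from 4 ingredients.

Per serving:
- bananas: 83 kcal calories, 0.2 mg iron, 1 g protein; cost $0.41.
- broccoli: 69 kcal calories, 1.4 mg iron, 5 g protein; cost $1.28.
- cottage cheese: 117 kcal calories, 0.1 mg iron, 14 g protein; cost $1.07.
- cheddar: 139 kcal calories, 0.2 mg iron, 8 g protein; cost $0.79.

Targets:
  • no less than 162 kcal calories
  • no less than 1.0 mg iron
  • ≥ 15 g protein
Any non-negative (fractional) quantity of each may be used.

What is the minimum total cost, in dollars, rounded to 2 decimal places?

$1.76

Treat it as an LP. Let x1 = servings of bananas, x2 = servings of broccoli, x3 = servings of cottage cheese, x4 = servings of cheddar.
Minimize 0.41x1 + 1.28x2 + 1.07x3 + 0.79x4 s.t.:
  83x1 + 69x2 + 117x3 + 139x4 ≥ 162   (calories)
  0.2x1 + 1.4x2 + 0.1x3 + 0.2x4 ≥ 1   (iron)
  1x1 + 5x2 + 14x3 + 8x4 ≥ 15   (protein)
  x1, x2, x3, x4 ≥ 0.
The minimum-cost mix takes nothing from bananas — only broccoli, cottage cheese, cheddar. Binding constraints: calories, iron, protein.
Optimal quantities: broccoli = 0.626 servings, cottage cheese = 0.6926 servings, cheddar = 0.2718 servings.
Hence cost = 1.28·0.626 + 1.07·0.6926 + 0.79·0.2718 = $1.7571.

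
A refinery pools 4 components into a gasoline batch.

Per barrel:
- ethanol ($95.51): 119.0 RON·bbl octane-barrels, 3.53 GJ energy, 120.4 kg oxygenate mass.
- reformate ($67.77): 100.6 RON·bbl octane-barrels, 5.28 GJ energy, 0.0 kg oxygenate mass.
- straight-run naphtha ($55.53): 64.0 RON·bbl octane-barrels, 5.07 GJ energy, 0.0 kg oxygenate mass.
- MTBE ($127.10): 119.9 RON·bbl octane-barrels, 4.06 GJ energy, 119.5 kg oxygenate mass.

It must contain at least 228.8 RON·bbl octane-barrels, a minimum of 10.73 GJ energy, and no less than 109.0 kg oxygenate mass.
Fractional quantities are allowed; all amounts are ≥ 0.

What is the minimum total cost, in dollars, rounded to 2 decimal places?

Let x1 = barrels of ethanol, x2 = barrels of reformate, x3 = barrels of straight-run naphtha, x4 = barrels of MTBE.
min 95.51x1 + 67.77x2 + 55.53x3 + 127.1x4 subject to:
  119x1 + 100.6x2 + 64x3 + 119.9x4 ≥ 228.8   (octane-barrels)
  3.53x1 + 5.28x2 + 5.07x3 + 4.06x4 ≥ 10.73   (energy)
  120.4x1 + 119.5x4 ≥ 109   (oxygenate mass)
  x1, x2, x3, x4 ≥ 0.
At the optimum only ethanol, reformate, straight-run naphtha are positive (MTBE = 0). The octane-barrels, energy, oxygenate mass requirements are met with equality.
That vertex is x1 = 0.9053, x2 = 0.7647, x3 = 0.6897.
Total cost: 95.51·0.9053 + 67.77·0.7647 + 55.53·0.6897 = 176.5880.

$176.59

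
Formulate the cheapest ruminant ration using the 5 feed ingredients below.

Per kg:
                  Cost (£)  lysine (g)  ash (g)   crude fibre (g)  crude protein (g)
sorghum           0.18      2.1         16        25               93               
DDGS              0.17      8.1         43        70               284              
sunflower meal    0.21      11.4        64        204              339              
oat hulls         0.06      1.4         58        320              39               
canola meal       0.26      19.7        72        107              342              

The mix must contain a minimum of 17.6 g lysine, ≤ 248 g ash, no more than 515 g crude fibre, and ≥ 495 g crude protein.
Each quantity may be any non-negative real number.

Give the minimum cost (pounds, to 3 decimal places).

£0.312

Let x1 = kg of sorghum, x2 = kg of DDGS, x3 = kg of sunflower meal, x4 = kg of oat hulls, x5 = kg of canola meal.
Minimise 0.18x1 + 0.17x2 + 0.21x3 + 0.06x4 + 0.26x5 subject to:
  2.1x1 + 8.1x2 + 11.4x3 + 1.4x4 + 19.7x5 ≥ 17.6   (lysine)
  16x1 + 43x2 + 64x3 + 58x4 + 72x5 ≤ 248   (ash)
  25x1 + 70x2 + 204x3 + 320x4 + 107x5 ≤ 515   (crude fibre)
  93x1 + 284x2 + 339x3 + 39x4 + 342x5 ≥ 495   (crude protein)
  x1, x2, x3, x4, x5 ≥ 0.
At the optimum only sunflower meal, canola meal are positive (sorghum, DDGS, oat hulls = 0). Binding constraints: lysine and crude protein.
So sunflower meal = 1.343 kg, canola meal = 0.1164 kg.
Objective = 0.21·1.343 + 0.26·0.1164 = 0.31229.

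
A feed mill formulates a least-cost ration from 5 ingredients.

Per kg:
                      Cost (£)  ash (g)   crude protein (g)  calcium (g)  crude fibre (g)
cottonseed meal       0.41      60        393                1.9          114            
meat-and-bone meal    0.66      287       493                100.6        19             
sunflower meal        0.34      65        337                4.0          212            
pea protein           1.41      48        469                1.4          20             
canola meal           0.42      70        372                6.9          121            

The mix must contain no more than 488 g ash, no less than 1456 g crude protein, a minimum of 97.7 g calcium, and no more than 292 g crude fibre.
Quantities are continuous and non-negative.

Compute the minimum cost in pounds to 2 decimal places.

This is a linear program. Let x1 = kg of cottonseed meal, x2 = kg of meat-and-bone meal, x3 = kg of sunflower meal, x4 = kg of pea protein, x5 = kg of canola meal.
Minimize 0.41x1 + 0.66x2 + 0.34x3 + 1.41x4 + 0.42x5 s.t.:
  60x1 + 287x2 + 65x3 + 48x4 + 70x5 ≤ 488   (ash)
  393x1 + 493x2 + 337x3 + 469x4 + 372x5 ≥ 1456   (crude protein)
  1.9x1 + 100.6x2 + 4x3 + 1.4x4 + 6.9x5 ≥ 97.7   (calcium)
  114x1 + 19x2 + 212x3 + 20x4 + 121x5 ≤ 292   (crude fibre)
  x1, x2, x3, x4, x5 ≥ 0.
At the optimum only cottonseed meal, meat-and-bone meal are positive (sunflower meal, pea protein, canola meal = 0). There the crude protein and crude fibre constraints are tight.
That vertex is x1 = 2.386, x2 = 1.051.
Cost = 0.41·2.386 + 0.66·1.051 = 1.6719.

£1.67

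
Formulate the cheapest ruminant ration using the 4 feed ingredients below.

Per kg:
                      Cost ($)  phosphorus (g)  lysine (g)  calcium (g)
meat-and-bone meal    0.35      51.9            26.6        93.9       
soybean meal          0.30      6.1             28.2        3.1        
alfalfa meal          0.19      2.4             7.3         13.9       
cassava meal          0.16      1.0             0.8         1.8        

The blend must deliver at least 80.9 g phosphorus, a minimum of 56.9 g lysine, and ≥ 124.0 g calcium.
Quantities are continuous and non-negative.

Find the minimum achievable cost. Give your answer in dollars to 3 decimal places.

$0.705

This is a linear program. Let x1 = kg of meat-and-bone meal, x2 = kg of soybean meal, x3 = kg of alfalfa meal, x4 = kg of cassava meal.
Minimize 0.35x1 + 0.3x2 + 0.19x3 + 0.16x4 subject to:
  51.9x1 + 6.1x2 + 2.4x3 + 1x4 ≥ 80.9   (phosphorus)
  26.6x1 + 28.2x2 + 7.3x3 + 0.8x4 ≥ 56.9   (lysine)
  93.9x1 + 3.1x2 + 13.9x3 + 1.8x4 ≥ 124   (calcium)
  x1, x2, x3, x4 ≥ 0.
The cheapest feasible vertex uses only meat-and-bone meal, soybean meal; alfalfa meal, cassava meal are not used. Binding constraints: phosphorus and lysine.
Optimal quantities: meat-and-bone meal = 1.486 kg, soybean meal = 0.6157 kg.
Total cost: 0.35·1.486 + 0.3·0.6157 = 0.70481.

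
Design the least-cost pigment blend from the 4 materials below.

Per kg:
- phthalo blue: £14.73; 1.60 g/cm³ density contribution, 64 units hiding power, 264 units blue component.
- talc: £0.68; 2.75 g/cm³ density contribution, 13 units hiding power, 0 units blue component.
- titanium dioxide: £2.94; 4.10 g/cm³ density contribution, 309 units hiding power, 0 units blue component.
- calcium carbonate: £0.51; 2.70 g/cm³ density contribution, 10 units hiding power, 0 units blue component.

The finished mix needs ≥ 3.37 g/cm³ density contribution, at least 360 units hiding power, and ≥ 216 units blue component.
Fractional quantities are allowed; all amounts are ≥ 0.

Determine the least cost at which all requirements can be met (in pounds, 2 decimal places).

This is a linear program. Let x1 = kg of phthalo blue, x2 = kg of talc, x3 = kg of titanium dioxide, x4 = kg of calcium carbonate.
min 14.73x1 + 0.68x2 + 2.94x3 + 0.51x4 subject to:
  1.6x1 + 2.75x2 + 4.1x3 + 2.7x4 ≥ 3.37   (density contribution)
  64x1 + 13x2 + 309x3 + 10x4 ≥ 360   (hiding power)
  264x1 ≥ 216   (blue component)
  x1, x2, x3, x4 ≥ 0.
The minimum-cost mix takes nothing from talc, calcium carbonate — only phthalo blue, titanium dioxide. Binding constraints: hiding power and blue component.
Solving gives x1 = 0.8182, x3 = 0.9956.
Total cost: 14.73·0.8182 + 2.94·0.9956 = 14.9792.

£14.98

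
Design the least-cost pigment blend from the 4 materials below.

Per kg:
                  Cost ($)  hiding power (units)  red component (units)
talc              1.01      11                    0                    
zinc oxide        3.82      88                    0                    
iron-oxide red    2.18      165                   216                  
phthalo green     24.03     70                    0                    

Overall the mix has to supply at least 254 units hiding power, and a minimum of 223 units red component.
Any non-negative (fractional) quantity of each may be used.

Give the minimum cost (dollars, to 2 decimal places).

$3.36

This is a linear program. Let x1 = kg of talc, x2 = kg of zinc oxide, x3 = kg of iron-oxide red, x4 = kg of phthalo green.
Minimize 1.01x1 + 3.82x2 + 2.18x3 + 24.03x4 s.t.:
  11x1 + 88x2 + 165x3 + 70x4 ≥ 254   (hiding power)
  216x3 ≥ 223   (red component)
  x1, x2, x3, x4 ≥ 0.
The optimal basis is {iron-oxide red}; talc, zinc oxide, phthalo green drop out. Binding constraint: hiding power.
That vertex is x3 = 1.539.
Total cost: 2.18·1.539 = 3.35502.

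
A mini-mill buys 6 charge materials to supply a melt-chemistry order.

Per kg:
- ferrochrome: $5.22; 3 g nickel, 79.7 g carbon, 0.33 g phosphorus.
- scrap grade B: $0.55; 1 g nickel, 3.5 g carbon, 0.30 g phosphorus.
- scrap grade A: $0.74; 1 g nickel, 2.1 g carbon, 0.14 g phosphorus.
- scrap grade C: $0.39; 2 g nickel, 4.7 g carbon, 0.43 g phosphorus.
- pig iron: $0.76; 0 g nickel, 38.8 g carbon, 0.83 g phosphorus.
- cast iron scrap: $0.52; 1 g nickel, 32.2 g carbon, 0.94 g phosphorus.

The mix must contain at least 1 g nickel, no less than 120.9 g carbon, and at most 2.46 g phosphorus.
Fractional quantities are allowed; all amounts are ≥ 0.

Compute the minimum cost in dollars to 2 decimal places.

$2.97

This is a linear program. Let x1 = kg of ferrochrome, x2 = kg of scrap grade B, x3 = kg of scrap grade A, x4 = kg of scrap grade C, x5 = kg of pig iron, x6 = kg of cast iron scrap.
min 5.22x1 + 0.55x2 + 0.74x3 + 0.39x4 + 0.76x5 + 0.52x6 s.t.:
  3x1 + 1x2 + 1x3 + 2x4 + 1x6 ≥ 1   (nickel)
  79.7x1 + 3.5x2 + 2.1x3 + 4.7x4 + 38.8x5 + 32.2x6 ≥ 120.9   (carbon)
  0.33x1 + 0.3x2 + 0.14x3 + 0.43x4 + 0.83x5 + 0.94x6 ≤ 2.46   (phosphorus)
  x1, x2, x3, x4, x5, x6 ≥ 0.
The cheapest feasible vertex uses only ferrochrome, pig iron, cast iron scrap; scrap grade B, scrap grade A, scrap grade C are not used. There the nickel, carbon, phosphorus constraints are tight.
Solving gives x1 = 0.17733, x5 = 2.3633, x6 = 0.468.
Hence cost = 5.22·0.17733 + 0.76·2.3633 + 0.52·0.468 = $2.9651.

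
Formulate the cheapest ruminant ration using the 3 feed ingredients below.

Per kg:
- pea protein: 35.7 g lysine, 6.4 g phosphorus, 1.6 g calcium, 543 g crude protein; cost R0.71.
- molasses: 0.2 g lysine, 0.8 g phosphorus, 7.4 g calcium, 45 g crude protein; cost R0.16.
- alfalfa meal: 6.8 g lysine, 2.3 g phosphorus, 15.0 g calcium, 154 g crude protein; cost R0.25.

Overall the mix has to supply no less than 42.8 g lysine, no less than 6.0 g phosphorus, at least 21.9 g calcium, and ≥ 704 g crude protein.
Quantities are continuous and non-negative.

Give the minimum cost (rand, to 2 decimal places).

R1.01

Treat it as an LP. Let x1 = kg of pea protein, x2 = kg of molasses, x3 = kg of alfalfa meal.
min 0.71x1 + 0.16x2 + 0.25x3 s.t.:
  35.7x1 + 0.2x2 + 6.8x3 ≥ 42.8   (lysine)
  6.4x1 + 0.8x2 + 2.3x3 ≥ 6   (phosphorus)
  1.6x1 + 7.4x2 + 15x3 ≥ 21.9   (calcium)
  543x1 + 45x2 + 154x3 ≥ 704   (crude protein)
  x1, x2, x3 ≥ 0.
The minimum-cost mix takes nothing from molasses — only pea protein, alfalfa meal. Binding constraints: lysine and calcium.
Solving gives x1 = 0.9399, x3 = 1.36.
Hence cost = 0.71·0.9399 + 0.25·1.36 = R1.0073.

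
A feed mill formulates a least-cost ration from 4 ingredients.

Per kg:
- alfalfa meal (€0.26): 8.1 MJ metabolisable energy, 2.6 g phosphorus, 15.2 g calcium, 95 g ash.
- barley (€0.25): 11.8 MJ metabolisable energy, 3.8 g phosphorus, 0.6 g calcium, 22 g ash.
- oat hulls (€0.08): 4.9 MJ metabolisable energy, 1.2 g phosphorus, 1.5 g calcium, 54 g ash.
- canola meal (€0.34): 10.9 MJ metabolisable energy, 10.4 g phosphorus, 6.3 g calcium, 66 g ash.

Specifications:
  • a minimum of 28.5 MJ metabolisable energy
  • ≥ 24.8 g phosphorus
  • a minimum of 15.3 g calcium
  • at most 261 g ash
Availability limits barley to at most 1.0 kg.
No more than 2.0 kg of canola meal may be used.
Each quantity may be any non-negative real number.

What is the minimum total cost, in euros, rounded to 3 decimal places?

€0.945

This is a linear program. Let x1 = kg of alfalfa meal, x2 = kg of barley, x3 = kg of oat hulls, x4 = kg of canola meal.
min 0.26x1 + 0.25x2 + 0.08x3 + 0.34x4 with:
  8.1x1 + 11.8x2 + 4.9x3 + 10.9x4 ≥ 28.5   (metabolisable energy)
  2.6x1 + 3.8x2 + 1.2x3 + 10.4x4 ≥ 24.8   (phosphorus)
  15.2x1 + 0.6x2 + 1.5x3 + 6.3x4 ≥ 15.3   (calcium)
  95x1 + 22x2 + 54x3 + 66x4 ≤ 261   (ash)
  x2 ≤ 1
  x4 ≤ 2
  x1, x2, x3, x4 ≥ 0.
The minimum-cost mix takes nothing from alfalfa meal — only barley, oat hulls, canola meal. Binding constraints: phosphorus, calcium, the canola meal cap.
That vertex is x2 = 0.5542, x3 = 1.578, x4 = 2.
Objective = 0.25·0.5542 + 0.08·1.578 + 0.34·2 = 0.94479.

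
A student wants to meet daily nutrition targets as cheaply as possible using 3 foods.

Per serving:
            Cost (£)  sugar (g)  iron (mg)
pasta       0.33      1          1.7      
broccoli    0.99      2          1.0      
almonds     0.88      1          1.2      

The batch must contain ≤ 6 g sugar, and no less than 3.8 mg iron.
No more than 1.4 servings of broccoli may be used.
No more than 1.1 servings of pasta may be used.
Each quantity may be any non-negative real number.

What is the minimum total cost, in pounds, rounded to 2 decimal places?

£1.78

Let x1 = servings of pasta, x2 = servings of broccoli, x3 = servings of almonds.
min 0.33x1 + 0.99x2 + 0.88x3 subject to:
  1x1 + 2x2 + 1x3 ≤ 6   (sugar)
  1.7x1 + 1x2 + 1.2x3 ≥ 3.8   (iron)
  x2 ≤ 1.4
  x1 ≤ 1.1
  x1, x2, x3 ≥ 0.
The minimum-cost mix takes nothing from broccoli — only pasta, almonds. The iron and the pasta cap requirements are met with equality.
That vertex is x1 = 1.1, x3 = 1.608.
Total cost: 0.33·1.1 + 0.88·1.608 = 1.7780.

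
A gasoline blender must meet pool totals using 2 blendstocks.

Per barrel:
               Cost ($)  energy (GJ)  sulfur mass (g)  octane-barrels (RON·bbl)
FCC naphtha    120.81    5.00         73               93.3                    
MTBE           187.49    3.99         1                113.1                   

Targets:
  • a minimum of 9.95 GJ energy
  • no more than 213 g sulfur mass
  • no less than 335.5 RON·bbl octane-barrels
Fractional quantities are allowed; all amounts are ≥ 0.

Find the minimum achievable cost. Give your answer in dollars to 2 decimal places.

$457.65

Treat it as an LP. Let x1 = barrels of FCC naphtha, x2 = barrels of MTBE.
min 120.81x1 + 187.49x2 with:
  5x1 + 3.99x2 ≥ 9.95   (energy)
  73x1 + 1x2 ≤ 213   (sulfur mass)
  93.3x1 + 113.1x2 ≥ 335.5   (octane-barrels)
  x1, x2 ≥ 0.
Both inputs are positive at the optimum. Binding constraints: sulfur mass and octane-barrels.
So FCC naphtha = 2.9101 barrels, MTBE = 0.5658 barrels.
Cost = 120.81·2.9101 + 187.49·0.5658 = 457.6510.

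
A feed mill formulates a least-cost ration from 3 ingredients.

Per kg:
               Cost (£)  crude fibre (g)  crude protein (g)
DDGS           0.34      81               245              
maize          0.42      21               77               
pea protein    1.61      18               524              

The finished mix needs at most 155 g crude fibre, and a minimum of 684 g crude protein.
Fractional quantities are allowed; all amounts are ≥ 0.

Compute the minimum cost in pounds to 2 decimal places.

Let x1 = kg of DDGS, x2 = kg of maize, x3 = kg of pea protein.
Minimise 0.34x1 + 0.42x2 + 1.61x3 s.t.:
  81x1 + 21x2 + 18x3 ≤ 155   (crude fibre)
  245x1 + 77x2 + 524x3 ≥ 684   (crude protein)
  x1, x2, x3 ≥ 0.
At the optimum only DDGS, pea protein are positive (maize = 0). The crude fibre and crude protein requirements are met with equality.
That vertex is x1 = 1.812, x3 = 0.4582.
Cost = 0.34·1.812 + 1.61·0.4582 = 1.3538.

£1.35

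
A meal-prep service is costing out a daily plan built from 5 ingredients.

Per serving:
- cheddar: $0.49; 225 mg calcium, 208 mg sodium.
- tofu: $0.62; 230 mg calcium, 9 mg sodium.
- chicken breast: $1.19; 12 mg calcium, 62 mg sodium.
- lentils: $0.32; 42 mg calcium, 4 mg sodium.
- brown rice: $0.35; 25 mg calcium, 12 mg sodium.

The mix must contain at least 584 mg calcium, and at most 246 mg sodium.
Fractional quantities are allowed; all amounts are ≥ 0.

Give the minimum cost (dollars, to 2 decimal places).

Let x1 = servings of cheddar, x2 = servings of tofu, x3 = servings of chicken breast, x4 = servings of lentils, x5 = servings of brown rice.
min 0.49x1 + 0.62x2 + 1.19x3 + 0.32x4 + 0.35x5 with:
  225x1 + 230x2 + 12x3 + 42x4 + 25x5 ≥ 584   (calcium)
  208x1 + 9x2 + 62x3 + 4x4 + 12x5 ≤ 246   (sodium)
  x1, x2, x3, x4, x5 ≥ 0.
The optimal basis is {cheddar, tofu}; chicken breast, lentils, brown rice drop out. Binding constraints: calcium and sodium.
Optimal quantities: cheddar = 1.12 servings, tofu = 1.443 servings.
Hence cost = 0.49·1.12 + 0.62·1.443 = $1.4435.

$1.44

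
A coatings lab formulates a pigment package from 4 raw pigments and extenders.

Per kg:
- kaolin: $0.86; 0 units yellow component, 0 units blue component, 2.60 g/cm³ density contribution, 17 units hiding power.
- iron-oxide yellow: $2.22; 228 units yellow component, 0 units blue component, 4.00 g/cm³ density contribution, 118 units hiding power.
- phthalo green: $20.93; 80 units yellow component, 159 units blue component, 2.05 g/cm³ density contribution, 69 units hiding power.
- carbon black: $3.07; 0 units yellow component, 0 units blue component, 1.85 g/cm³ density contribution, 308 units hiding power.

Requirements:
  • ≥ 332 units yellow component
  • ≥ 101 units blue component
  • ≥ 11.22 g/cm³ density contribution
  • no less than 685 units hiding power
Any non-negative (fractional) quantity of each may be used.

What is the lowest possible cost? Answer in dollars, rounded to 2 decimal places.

$21.53

This is a linear program. Let x1 = kg of kaolin, x2 = kg of iron-oxide yellow, x3 = kg of phthalo green, x4 = kg of carbon black.
min 0.86x1 + 2.22x2 + 20.93x3 + 3.07x4 with:
  228x2 + 80x3 ≥ 332   (yellow component)
  159x3 ≥ 101   (blue component)
  2.6x1 + 4x2 + 2.05x3 + 1.85x4 ≥ 11.22   (density contribution)
  17x1 + 118x2 + 69x3 + 308x4 ≥ 685   (hiding power)
  x1, x2, x3, x4 ≥ 0.
The optimal mix uses every input. The yellow component, blue component, density contribution, hiding power requirements are met with equality.
Optimal quantities: kaolin = 0.8038 kg, iron-oxide yellow = 1.233 kg, phthalo green = 0.6352 kg, carbon black = 1.565 kg.
Total cost: 0.86·0.8038 + 2.22·1.233 + 20.93·0.6352 + 3.07·1.565 = 21.5278.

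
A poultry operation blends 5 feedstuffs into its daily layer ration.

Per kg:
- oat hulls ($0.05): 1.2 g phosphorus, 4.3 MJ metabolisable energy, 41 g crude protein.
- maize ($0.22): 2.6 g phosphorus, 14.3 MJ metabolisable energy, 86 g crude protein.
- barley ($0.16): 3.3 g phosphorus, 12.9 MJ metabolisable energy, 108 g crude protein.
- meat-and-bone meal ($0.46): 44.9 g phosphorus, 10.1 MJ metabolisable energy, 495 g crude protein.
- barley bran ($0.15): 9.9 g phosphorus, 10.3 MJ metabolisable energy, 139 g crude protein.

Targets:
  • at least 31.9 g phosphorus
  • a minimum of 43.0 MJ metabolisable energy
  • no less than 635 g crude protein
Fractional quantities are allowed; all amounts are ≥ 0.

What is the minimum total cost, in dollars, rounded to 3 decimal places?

Set it up as a linear program. Let x1 = kg of oat hulls, x2 = kg of maize, x3 = kg of barley, x4 = kg of meat-and-bone meal, x5 = kg of barley bran.
Minimize 0.05x1 + 0.22x2 + 0.16x3 + 0.46x4 + 0.15x5 subject to:
  1.2x1 + 2.6x2 + 3.3x3 + 44.9x4 + 9.9x5 ≥ 31.9   (phosphorus)
  4.3x1 + 14.3x2 + 12.9x3 + 10.1x4 + 10.3x5 ≥ 43   (metabolisable energy)
  41x1 + 86x2 + 108x3 + 495x4 + 139x5 ≥ 635   (crude protein)
  x1, x2, x3, x4, x5 ≥ 0.
The cheapest feasible vertex uses only meat-and-bone meal, barley bran; oat hulls, maize, barley are not used. There the metabolisable energy and crude protein constraints are tight.
Solving gives x4 = 0.1525, x5 = 4.025.
Total cost: 0.46·0.1525 + 0.15·4.025 = 0.67390.

$0.674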